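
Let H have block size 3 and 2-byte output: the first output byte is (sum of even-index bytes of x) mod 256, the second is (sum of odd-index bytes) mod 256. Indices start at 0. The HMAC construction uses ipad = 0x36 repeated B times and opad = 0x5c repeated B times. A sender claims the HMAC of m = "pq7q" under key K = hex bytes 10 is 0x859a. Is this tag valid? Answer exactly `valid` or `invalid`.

Key hex bytes 10 is 1 byte ≤ B = 3; zero-pad to 3 bytes: K' = 10 00 00.
K' ⊕ ipad = 26 36 36; K' ⊕ opad = 4c 5c 5c.
Inner hash: even-index sum = 318 mod 256 = 62; odd-index sum = 221 mod 256 = 221 → 3e dd.
Outer hash (recomputed tag): even-index sum = 389 mod 256 = 133; odd-index sum = 154 mod 256 = 154 → 85 9a.
Recomputed tag = 859a; claimed = 859a → match.

valid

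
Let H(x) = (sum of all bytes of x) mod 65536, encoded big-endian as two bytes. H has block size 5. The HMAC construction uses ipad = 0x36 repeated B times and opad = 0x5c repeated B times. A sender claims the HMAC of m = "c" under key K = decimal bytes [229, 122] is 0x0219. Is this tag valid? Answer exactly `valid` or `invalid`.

Key decimal bytes [229, 122] = e5 7a is 2 bytes ≤ B = 5; zero-pad to 5 bytes: K' = e5 7a 00 00 00.
K' ⊕ ipad = d3 4c 36 36 36; K' ⊕ opad = b9 26 5c 5c 5c.
Inner hash: sum = 211+76+54+54+54+99 = 548 → 02 24.
Outer hash (recomputed tag): sum = 185+38+92+92+92+2+36 = 537 → 02 19.
Recomputed tag = 0219; claimed = 0219 → match.

valid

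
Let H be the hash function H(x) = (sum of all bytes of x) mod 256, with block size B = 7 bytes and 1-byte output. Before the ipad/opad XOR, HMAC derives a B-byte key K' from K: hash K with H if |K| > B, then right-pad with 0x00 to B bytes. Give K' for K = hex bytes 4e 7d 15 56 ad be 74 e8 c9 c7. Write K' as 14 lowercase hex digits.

|K| = 10 > B = 7, so first hash the key.
H(K): sum = 78+125+21+86+173+190+116+232+201+199 = 1421; mod 256 = 141 → 8d.
Zero-pad H(K) = 8d to 7 bytes: K' = 8d 00 00 00 00 00 00.

8d000000000000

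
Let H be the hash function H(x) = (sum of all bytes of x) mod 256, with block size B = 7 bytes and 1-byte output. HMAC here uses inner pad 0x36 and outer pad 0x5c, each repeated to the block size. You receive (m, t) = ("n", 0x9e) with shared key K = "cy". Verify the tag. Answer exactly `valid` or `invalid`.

Key "cy" = 63 79 is 2 bytes ≤ B = 7; zero-pad to 7 bytes: K' = 63 79 00 00 00 00 00.
K' ⊕ ipad = 55 4f 36 36 36 36 36; K' ⊕ opad = 3f 25 5c 5c 5c 5c 5c.
Inner hash: sum = 85+79+54+54+54+54+54+110 = 544; mod 256 = 32 → 20.
Outer hash (recomputed tag): sum = 63+37+92+92+92+92+92+32 = 592; mod 256 = 80 → 50.
Recomputed tag = 50; claimed = 9e → mismatch.

invalid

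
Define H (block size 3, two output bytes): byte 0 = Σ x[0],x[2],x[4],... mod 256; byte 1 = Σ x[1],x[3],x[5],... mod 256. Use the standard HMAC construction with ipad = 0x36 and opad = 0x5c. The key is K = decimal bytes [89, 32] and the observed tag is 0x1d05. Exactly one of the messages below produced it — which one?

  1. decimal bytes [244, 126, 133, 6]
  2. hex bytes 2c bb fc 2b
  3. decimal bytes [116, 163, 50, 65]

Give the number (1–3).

3

Key decimal bytes [89, 32] = 59 20 is 2 bytes ≤ B = 3; zero-pad to 3 bytes: K' = 59 20 00.
K' ⊕ ipad = 6f 16 36; K' ⊕ opad = 05 7c 5c.
m1: inner = H(6f 16 36 f4 7e 85 06) = 29 8f; tag = H(05 7c 5c 29 8f) = f0a5
m2: inner = H(6f 16 36 2c bb fc 2b) = 8b 3e; tag = H(05 7c 5c 8b 3e) = 9f07
m3: inner = H(6f 16 36 74 a3 32 41) = 89 bc; tag = H(05 7c 5c 89 bc) = 1d05 ← matches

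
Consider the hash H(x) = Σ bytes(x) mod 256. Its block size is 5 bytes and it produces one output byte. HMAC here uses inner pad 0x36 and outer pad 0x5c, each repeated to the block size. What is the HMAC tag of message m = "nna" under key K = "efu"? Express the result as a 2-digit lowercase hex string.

Key "efu" = 65 66 75 is 3 bytes ≤ B = 5; zero-pad to 5 bytes: K' = 65 66 75 00 00.
K' ⊕ ipad = 53 50 43 36 36.  K' ⊕ opad = 39 3a 29 5c 5c.
Inner input = (K'⊕ipad) ∥ m = 53 50 43 36 36 ∥ 6e 6e 61.
Inner hash: sum = 83+80+67+54+54+110+110+97 = 655; mod 256 = 143 → 8f.
Outer input = (K'⊕opad) ∥ inner = 39 3a 29 5c 5c ∥ 8f.
Outer hash (tag): sum = 57+58+41+92+92+143 = 483; mod 256 = 227 → e3.

e3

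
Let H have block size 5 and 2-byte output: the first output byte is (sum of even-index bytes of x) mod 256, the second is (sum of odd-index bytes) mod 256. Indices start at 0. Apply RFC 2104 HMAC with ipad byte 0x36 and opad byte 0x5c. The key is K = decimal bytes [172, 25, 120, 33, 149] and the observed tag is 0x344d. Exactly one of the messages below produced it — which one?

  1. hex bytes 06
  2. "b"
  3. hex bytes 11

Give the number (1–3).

3

Key decimal bytes [172, 25, 120, 33, 149] = ac 19 78 21 95 is exactly B = 5 bytes: K' = ac 19 78 21 95.
K' ⊕ ipad = 9a 2f 4e 17 a3; K' ⊕ opad = f0 45 24 7d c9.
m1: inner = H(9a 2f 4e 17 a3 06) = 8b 4c; tag = H(f0 45 24 7d c9 8b 4c) = 294d
m2: inner = H(9a 2f 4e 17 a3 62) = 8b a8; tag = H(f0 45 24 7d c9 8b a8) = 854d
m3: inner = H(9a 2f 4e 17 a3 11) = 8b 57; tag = H(f0 45 24 7d c9 8b 57) = 344d ← matches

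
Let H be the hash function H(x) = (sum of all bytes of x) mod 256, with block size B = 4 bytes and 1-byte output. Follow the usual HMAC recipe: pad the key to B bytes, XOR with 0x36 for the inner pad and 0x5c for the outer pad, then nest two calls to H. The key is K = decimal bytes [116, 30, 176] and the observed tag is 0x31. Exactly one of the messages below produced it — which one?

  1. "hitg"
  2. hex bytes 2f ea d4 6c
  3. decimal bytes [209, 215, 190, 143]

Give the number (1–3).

Key decimal bytes [116, 30, 176] = 74 1e b0 is 3 bytes ≤ B = 4; zero-pad to 4 bytes: K' = 74 1e b0 00.
K' ⊕ ipad = 42 28 86 36; K' ⊕ opad = 28 42 ec 5c.
m1: inner = H(42 28 86 36 68 69 74 67) = d2; tag = H(28 42 ec 5c d2) = 84
m2: inner = H(42 28 86 36 2f ea d4 6c) = 7f; tag = H(28 42 ec 5c 7f) = 31 ← matches
m3: inner = H(42 28 86 36 d1 d7 be 8f) = 1b; tag = H(28 42 ec 5c 1b) = cd

2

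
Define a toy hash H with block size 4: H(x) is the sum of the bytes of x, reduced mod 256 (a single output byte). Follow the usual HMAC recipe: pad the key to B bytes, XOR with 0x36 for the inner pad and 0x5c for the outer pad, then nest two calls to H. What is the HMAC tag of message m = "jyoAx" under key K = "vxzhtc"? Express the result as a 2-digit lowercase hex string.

4d

Key "vxzhtc" = 76 78 7a 68 74 63 is 6 bytes > B = 4, so hash it first: H(key) = a7, then zero-pad to 4 bytes: K' = a7 00 00 00.
K' ⊕ ipad = 91 36 36 36.  K' ⊕ opad = fb 5c 5c 5c.
Inner input = (K'⊕ipad) ∥ m = 91 36 36 36 ∥ 6a 79 6f 41 78.
Inner hash: sum = 145+54+54+54+106+121+111+65+120 = 830; mod 256 = 62 → 3e.
Outer input = (K'⊕opad) ∥ inner = fb 5c 5c 5c ∥ 3e.
Outer hash (tag): sum = 251+92+92+92+62 = 589; mod 256 = 77 → 4d.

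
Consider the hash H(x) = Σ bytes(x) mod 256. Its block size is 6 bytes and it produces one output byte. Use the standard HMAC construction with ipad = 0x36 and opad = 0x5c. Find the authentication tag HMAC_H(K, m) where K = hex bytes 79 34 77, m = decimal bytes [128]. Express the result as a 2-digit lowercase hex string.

Key hex bytes 79 34 77 is 3 bytes ≤ B = 6; zero-pad to 6 bytes: K' = 79 34 77 00 00 00.
K' ⊕ ipad = 4f 02 41 36 36 36.  K' ⊕ opad = 25 68 2b 5c 5c 5c.
Inner input = (K'⊕ipad) ∥ m = 4f 02 41 36 36 36 ∥ 80.
Inner hash: sum = 79+2+65+54+54+54+128 = 436; mod 256 = 180 → b4.
Outer input = (K'⊕opad) ∥ inner = 25 68 2b 5c 5c 5c ∥ b4.
Outer hash (tag): sum = 37+104+43+92+92+92+180 = 640; mod 256 = 128 → 80.

80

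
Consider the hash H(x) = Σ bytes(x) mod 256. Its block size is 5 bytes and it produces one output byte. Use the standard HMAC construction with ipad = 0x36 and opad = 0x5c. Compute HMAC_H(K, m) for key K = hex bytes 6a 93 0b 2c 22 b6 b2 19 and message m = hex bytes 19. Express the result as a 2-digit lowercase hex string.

cd

Key hex bytes 6a 93 0b 2c 22 b6 b2 19 is 8 bytes > B = 5, so hash it first: H(key) = d7, then zero-pad to 5 bytes: K' = d7 00 00 00 00.
K' ⊕ ipad = e1 36 36 36 36.  K' ⊕ opad = 8b 5c 5c 5c 5c.
Inner input = (K'⊕ipad) ∥ m = e1 36 36 36 36 ∥ 19.
Inner hash: sum = 225+54+54+54+54+25 = 466; mod 256 = 210 → d2.
Outer input = (K'⊕opad) ∥ inner = 8b 5c 5c 5c 5c ∥ d2.
Outer hash (tag): sum = 139+92+92+92+92+210 = 717; mod 256 = 205 → cd.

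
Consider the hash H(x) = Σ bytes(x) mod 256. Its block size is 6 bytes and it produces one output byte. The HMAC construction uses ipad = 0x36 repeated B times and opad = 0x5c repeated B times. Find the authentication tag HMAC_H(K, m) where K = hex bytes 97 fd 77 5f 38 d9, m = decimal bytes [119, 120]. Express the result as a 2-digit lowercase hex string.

85

Key hex bytes 97 fd 77 5f 38 d9 is exactly B = 6 bytes: K' = 97 fd 77 5f 38 d9.
K' ⊕ ipad = a1 cb 41 69 0e ef.  K' ⊕ opad = cb a1 2b 03 64 85.
Inner input = (K'⊕ipad) ∥ m = a1 cb 41 69 0e ef ∥ 77 78.
Inner hash: sum = 161+203+65+105+14+239+119+120 = 1026; mod 256 = 2 → 02.
Outer input = (K'⊕opad) ∥ inner = cb a1 2b 03 64 85 ∥ 02.
Outer hash (tag): sum = 203+161+43+3+100+133+2 = 645; mod 256 = 133 → 85.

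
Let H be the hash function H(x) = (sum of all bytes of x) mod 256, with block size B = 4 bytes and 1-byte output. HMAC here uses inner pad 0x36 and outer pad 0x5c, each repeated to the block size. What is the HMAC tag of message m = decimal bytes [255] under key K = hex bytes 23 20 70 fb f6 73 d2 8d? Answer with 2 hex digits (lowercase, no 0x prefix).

1f

Key hex bytes 23 20 70 fb f6 73 d2 8d is 8 bytes > B = 4, so hash it first: H(key) = 76, then zero-pad to 4 bytes: K' = 76 00 00 00.
K' ⊕ ipad = 40 36 36 36.  K' ⊕ opad = 2a 5c 5c 5c.
Inner input = (K'⊕ipad) ∥ m = 40 36 36 36 ∥ ff.
Inner hash: sum = 64+54+54+54+255 = 481; mod 256 = 225 → e1.
Outer input = (K'⊕opad) ∥ inner = 2a 5c 5c 5c ∥ e1.
Outer hash (tag): sum = 42+92+92+92+225 = 543; mod 256 = 31 → 1f.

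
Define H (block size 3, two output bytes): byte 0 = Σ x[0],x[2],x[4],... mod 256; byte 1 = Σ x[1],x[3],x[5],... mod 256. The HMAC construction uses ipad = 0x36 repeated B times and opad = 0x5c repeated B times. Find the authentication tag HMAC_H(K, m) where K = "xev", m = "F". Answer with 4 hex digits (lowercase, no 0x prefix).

e7c7

Key "xev" = 78 65 76 is exactly B = 3 bytes: K' = 78 65 76.
K' ⊕ ipad = 4e 53 40.  K' ⊕ opad = 24 39 2a.
Inner input = (K'⊕ipad) ∥ m = 4e 53 40 ∥ 46.
Inner hash: even-index sum = 142 mod 256 = 142; odd-index sum = 153 mod 256 = 153 → 8e 99.
Outer input = (K'⊕opad) ∥ inner = 24 39 2a ∥ 8e 99.
Outer hash (tag): even-index sum = 231 mod 256 = 231; odd-index sum = 199 mod 256 = 199 → e7 c7.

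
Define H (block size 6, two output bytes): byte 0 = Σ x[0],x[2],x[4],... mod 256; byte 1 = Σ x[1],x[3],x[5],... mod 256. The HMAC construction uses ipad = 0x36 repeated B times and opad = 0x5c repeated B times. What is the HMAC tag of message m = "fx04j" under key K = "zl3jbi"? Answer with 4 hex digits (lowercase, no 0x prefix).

Key "zl3jbi" = 7a 6c 33 6a 62 69 is exactly B = 6 bytes: K' = 7a 6c 33 6a 62 69.
K' ⊕ ipad = 4c 5a 05 5c 54 5f.  K' ⊕ opad = 26 30 6f 36 3e 35.
Inner input = (K'⊕ipad) ∥ m = 4c 5a 05 5c 54 5f ∥ 66 78 30 34 6a.
Inner hash: even-index sum = 421 mod 256 = 165; odd-index sum = 449 mod 256 = 193 → a5 c1.
Outer input = (K'⊕opad) ∥ inner = 26 30 6f 36 3e 35 ∥ a5 c1.
Outer hash (tag): even-index sum = 376 mod 256 = 120; odd-index sum = 348 mod 256 = 92 → 78 5c.

785c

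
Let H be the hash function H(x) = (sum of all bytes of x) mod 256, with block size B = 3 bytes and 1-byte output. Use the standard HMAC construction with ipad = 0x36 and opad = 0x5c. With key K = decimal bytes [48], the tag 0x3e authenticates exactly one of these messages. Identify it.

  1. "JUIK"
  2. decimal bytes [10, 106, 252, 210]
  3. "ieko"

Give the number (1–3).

3

Key decimal bytes [48] = 30 is 1 byte ≤ B = 3; zero-pad to 3 bytes: K' = 30 00 00.
K' ⊕ ipad = 06 36 36; K' ⊕ opad = 6c 5c 5c.
m1: inner = H(06 36 36 4a 55 49 4b) = a5; tag = H(6c 5c 5c a5) = c9
m2: inner = H(06 36 36 0a 6a fc d2) = b4; tag = H(6c 5c 5c b4) = d8
m3: inner = H(06 36 36 69 65 6b 6f) = 1a; tag = H(6c 5c 5c 1a) = 3e ← matches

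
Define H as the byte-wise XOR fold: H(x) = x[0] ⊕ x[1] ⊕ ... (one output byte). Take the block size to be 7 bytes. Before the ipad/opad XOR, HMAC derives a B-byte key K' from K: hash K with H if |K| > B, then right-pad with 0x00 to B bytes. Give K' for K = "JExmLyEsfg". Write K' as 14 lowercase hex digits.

18000000000000

|K| = 10 > B = 7, so first hash the key.
H(K): XOR 4a⊕45⊕78⊕6d⊕4c⊕79⊕45⊕73⊕66⊕67 = 18.
Zero-pad H(K) = 18 to 7 bytes: K' = 18 00 00 00 00 00 00.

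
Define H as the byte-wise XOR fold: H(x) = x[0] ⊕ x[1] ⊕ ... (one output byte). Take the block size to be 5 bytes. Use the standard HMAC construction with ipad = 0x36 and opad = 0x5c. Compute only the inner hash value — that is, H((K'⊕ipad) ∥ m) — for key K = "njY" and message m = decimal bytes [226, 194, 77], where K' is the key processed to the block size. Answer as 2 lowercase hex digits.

06

Key "njY" = 6e 6a 59 is 3 bytes ≤ B = 5; zero-pad to 5 bytes: K' = 6e 6a 59 00 00.
K' ⊕ ipad = 58 5c 6f 36 36.
Inner input = 58 5c 6f 36 36 ∥ e2 c2 4d.
Inner hash: XOR 58⊕5c⊕6f⊕36⊕36⊕e2⊕c2⊕4d = 06.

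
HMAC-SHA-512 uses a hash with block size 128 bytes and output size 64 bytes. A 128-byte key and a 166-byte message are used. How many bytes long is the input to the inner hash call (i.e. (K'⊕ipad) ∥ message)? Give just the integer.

294

Key is 128 ≤ 128 bytes, zero-padded: |K'| = 128.
Inner input = (K'⊕ipad) ∥ m → 128 + 166 = 294 bytes.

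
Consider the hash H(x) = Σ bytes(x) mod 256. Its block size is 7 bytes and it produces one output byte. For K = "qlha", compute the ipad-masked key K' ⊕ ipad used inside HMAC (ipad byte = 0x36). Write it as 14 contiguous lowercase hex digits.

475a5e57363636

Key "qlha" = 71 6c 68 61 is 4 bytes ≤ B = 7; zero-pad to 7 bytes: K' = 71 6c 68 61 00 00 00.
XOR each byte with 0x36: 71⊕36=47, 6c⊕36=5a, 68⊕36=5e, 61⊕36=57, 00⊕36=36, 00⊕36=36, 00⊕36=36.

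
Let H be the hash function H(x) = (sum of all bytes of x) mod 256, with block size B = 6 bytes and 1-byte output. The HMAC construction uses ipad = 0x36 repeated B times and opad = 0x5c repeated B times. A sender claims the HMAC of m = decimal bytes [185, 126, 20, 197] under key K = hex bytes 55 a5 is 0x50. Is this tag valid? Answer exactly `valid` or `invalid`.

valid

Key hex bytes 55 a5 is 2 bytes ≤ B = 6; zero-pad to 6 bytes: K' = 55 a5 00 00 00 00.
K' ⊕ ipad = 63 93 36 36 36 36; K' ⊕ opad = 09 f9 5c 5c 5c 5c.
Inner hash: sum = 99+147+54+54+54+54+185+126+20+197 = 990; mod 256 = 222 → de.
Outer hash (recomputed tag): sum = 9+249+92+92+92+92+222 = 848; mod 256 = 80 → 50.
Recomputed tag = 50; claimed = 50 → match.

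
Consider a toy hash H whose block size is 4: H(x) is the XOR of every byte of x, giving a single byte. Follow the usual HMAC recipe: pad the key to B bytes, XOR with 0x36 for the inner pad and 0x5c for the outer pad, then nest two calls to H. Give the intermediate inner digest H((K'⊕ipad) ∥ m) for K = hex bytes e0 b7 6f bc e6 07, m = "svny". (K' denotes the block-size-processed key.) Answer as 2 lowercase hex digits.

Key hex bytes e0 b7 6f bc e6 07 is 6 bytes > B = 4, so hash it first: H(key) = 65, then zero-pad to 4 bytes: K' = 65 00 00 00.
K' ⊕ ipad = 53 36 36 36.
Inner input = 53 36 36 36 ∥ 73 76 6e 79.
Inner hash: XOR 53⊕36⊕36⊕36⊕73⊕76⊕6e⊕79 = 77.

77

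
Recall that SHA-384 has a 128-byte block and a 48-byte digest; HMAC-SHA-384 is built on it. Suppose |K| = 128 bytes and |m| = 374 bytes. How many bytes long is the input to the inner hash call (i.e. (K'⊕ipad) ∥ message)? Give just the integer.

Key is 128 ≤ 128 bytes, zero-padded: |K'| = 128.
Inner input = (K'⊕ipad) ∥ m → 128 + 374 = 502 bytes.

502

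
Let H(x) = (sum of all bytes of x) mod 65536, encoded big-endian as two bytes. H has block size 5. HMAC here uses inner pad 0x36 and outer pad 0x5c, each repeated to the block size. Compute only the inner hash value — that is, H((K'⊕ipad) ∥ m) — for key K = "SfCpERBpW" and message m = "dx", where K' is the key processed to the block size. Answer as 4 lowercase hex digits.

Key "SfCpERBpW" = 53 66 43 70 45 52 42 70 57 is 9 bytes > B = 5, so hash it first: H(key) = 03 0c, then zero-pad to 5 bytes: K' = 03 0c 00 00 00.
K' ⊕ ipad = 35 3a 36 36 36.
Inner input = 35 3a 36 36 36 ∥ 64 78.
Inner hash: sum = 53+58+54+54+54+100+120 = 493 → 01 ed.

01ed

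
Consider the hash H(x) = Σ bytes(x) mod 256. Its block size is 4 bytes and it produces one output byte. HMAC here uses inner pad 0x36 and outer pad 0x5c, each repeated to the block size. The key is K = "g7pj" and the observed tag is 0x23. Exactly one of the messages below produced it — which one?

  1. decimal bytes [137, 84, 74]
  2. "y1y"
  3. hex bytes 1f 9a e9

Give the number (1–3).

Key "g7pj" = 67 37 70 6a is exactly B = 4 bytes: K' = 67 37 70 6a.
K' ⊕ ipad = 51 01 46 5c; K' ⊕ opad = 3b 6b 2c 36.
m1: inner = H(51 01 46 5c 89 54 4a) = 1b; tag = H(3b 6b 2c 36 1b) = 23 ← matches
m2: inner = H(51 01 46 5c 79 31 79) = 17; tag = H(3b 6b 2c 36 17) = 1f
m3: inner = H(51 01 46 5c 1f 9a e9) = 96; tag = H(3b 6b 2c 36 96) = 9e

1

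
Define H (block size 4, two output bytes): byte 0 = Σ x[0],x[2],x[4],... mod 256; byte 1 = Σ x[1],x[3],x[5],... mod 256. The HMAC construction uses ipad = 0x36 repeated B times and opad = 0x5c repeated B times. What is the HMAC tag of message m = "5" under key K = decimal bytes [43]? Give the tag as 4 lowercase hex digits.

Key decimal bytes [43] = 2b is 1 byte ≤ B = 4; zero-pad to 4 bytes: K' = 2b 00 00 00.
K' ⊕ ipad = 1d 36 36 36.  K' ⊕ opad = 77 5c 5c 5c.
Inner input = (K'⊕ipad) ∥ m = 1d 36 36 36 ∥ 35.
Inner hash: even-index sum = 136 mod 256 = 136; odd-index sum = 108 mod 256 = 108 → 88 6c.
Outer input = (K'⊕opad) ∥ inner = 77 5c 5c 5c ∥ 88 6c.
Outer hash (tag): even-index sum = 347 mod 256 = 91; odd-index sum = 292 mod 256 = 36 → 5b 24.

5b24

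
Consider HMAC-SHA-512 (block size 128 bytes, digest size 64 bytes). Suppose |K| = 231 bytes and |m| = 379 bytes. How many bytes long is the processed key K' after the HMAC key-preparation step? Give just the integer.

Key is 231 > 128 bytes, so it is hashed to 64 bytes then zero-padded to 128: |K'| = 128.

128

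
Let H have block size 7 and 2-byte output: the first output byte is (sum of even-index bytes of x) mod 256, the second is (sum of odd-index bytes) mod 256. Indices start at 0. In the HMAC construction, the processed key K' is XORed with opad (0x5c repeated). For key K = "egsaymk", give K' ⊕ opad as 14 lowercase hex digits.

Key "egsaymk" = 65 67 73 61 79 6d 6b is exactly B = 7 bytes: K' = 65 67 73 61 79 6d 6b.
XOR each byte with 0x5c: 65⊕5c=39, 67⊕5c=3b, 73⊕5c=2f, 61⊕5c=3d, 79⊕5c=25, 6d⊕5c=31, 6b⊕5c=37.

393b2f3d253137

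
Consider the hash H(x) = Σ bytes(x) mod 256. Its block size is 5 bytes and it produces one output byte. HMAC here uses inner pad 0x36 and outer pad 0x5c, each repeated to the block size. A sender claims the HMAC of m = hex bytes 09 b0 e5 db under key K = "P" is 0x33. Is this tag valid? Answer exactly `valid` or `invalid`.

valid

Key "P" = 50 is 1 byte ≤ B = 5; zero-pad to 5 bytes: K' = 50 00 00 00 00.
K' ⊕ ipad = 66 36 36 36 36; K' ⊕ opad = 0c 5c 5c 5c 5c.
Inner hash: sum = 102+54+54+54+54+9+176+229+219 = 951; mod 256 = 183 → b7.
Outer hash (recomputed tag): sum = 12+92+92+92+92+183 = 563; mod 256 = 51 → 33.
Recomputed tag = 33; claimed = 33 → match.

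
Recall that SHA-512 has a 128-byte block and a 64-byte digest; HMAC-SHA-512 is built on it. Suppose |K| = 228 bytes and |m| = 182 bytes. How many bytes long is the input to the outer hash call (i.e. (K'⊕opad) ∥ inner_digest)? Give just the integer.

Key is 228 > 128 bytes, so it is hashed to 64 bytes then zero-padded to 128: |K'| = 128.
Outer input = (K'⊕opad) ∥ H(inner) → 128 + 64 = 192 bytes.

192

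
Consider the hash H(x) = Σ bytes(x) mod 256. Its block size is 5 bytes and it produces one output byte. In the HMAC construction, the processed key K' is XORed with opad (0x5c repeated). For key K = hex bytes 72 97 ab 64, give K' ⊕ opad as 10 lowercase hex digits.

2ecbf7385c

Key hex bytes 72 97 ab 64 is 4 bytes ≤ B = 5; zero-pad to 5 bytes: K' = 72 97 ab 64 00.
XOR each byte with 0x5c: 72⊕5c=2e, 97⊕5c=cb, ab⊕5c=f7, 64⊕5c=38, 00⊕5c=5c.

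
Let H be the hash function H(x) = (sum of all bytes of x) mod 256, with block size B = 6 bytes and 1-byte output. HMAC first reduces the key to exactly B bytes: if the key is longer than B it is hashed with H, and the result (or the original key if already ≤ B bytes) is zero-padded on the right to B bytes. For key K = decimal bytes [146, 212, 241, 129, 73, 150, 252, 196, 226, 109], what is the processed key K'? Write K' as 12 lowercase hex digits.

c60000000000

|K| = 10 > B = 6, so first hash the key.
H(K): sum = 146+212+241+129+73+150+252+196+226+109 = 1734; mod 256 = 198 → c6.
Zero-pad H(K) = c6 to 6 bytes: K' = c6 00 00 00 00 00.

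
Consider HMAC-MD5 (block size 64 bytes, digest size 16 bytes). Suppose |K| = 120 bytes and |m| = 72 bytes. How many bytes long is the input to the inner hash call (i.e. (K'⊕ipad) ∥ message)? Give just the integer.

136

Key is 120 > 64 bytes, so it is hashed to 16 bytes then zero-padded to 64: |K'| = 64.
Inner input = (K'⊕ipad) ∥ m → 64 + 72 = 136 bytes.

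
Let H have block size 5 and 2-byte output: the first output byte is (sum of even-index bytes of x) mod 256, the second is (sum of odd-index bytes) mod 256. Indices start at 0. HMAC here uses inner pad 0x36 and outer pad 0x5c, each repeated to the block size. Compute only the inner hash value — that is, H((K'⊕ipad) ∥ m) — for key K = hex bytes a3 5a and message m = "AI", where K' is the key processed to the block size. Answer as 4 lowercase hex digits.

Key hex bytes a3 5a is 2 bytes ≤ B = 5; zero-pad to 5 bytes: K' = a3 5a 00 00 00.
K' ⊕ ipad = 95 6c 36 36 36.
Inner input = 95 6c 36 36 36 ∥ 41 49.
Inner hash: even-index sum = 330 mod 256 = 74; odd-index sum = 227 mod 256 = 227 → 4a e3.

4ae3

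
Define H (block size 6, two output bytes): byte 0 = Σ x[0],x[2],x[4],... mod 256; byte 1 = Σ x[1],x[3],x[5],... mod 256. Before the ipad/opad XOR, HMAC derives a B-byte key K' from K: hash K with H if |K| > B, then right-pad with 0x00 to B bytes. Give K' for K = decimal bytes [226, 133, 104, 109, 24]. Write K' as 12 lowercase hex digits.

Key decimal bytes [226, 133, 104, 109, 24] = e2 85 68 6d 18 is 5 bytes ≤ B = 6; zero-pad to 6 bytes: K' = e2 85 68 6d 18 00.

e285686d1800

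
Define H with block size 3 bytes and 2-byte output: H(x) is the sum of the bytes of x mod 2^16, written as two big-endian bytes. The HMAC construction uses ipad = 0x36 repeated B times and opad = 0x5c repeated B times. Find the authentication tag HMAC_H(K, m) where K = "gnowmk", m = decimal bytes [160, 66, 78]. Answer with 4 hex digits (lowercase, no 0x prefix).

01ca

Key "gnowmk" = 67 6e 6f 77 6d 6b is 6 bytes > B = 3, so hash it first: H(key) = 02 93, then zero-pad to 3 bytes: K' = 02 93 00.
K' ⊕ ipad = 34 a5 36.  K' ⊕ opad = 5e cf 5c.
Inner input = (K'⊕ipad) ∥ m = 34 a5 36 ∥ a0 42 4e.
Inner hash: sum = 52+165+54+160+66+78 = 575 → 02 3f.
Outer input = (K'⊕opad) ∥ inner = 5e cf 5c ∥ 02 3f.
Outer hash (tag): sum = 94+207+92+2+63 = 458 → 01 ca.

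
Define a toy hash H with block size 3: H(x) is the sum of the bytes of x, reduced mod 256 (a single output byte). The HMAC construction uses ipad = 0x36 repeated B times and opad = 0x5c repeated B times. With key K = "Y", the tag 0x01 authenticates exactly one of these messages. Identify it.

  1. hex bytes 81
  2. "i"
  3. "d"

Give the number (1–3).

2

Key "Y" = 59 is 1 byte ≤ B = 3; zero-pad to 3 bytes: K' = 59 00 00.
K' ⊕ ipad = 6f 36 36; K' ⊕ opad = 05 5c 5c.
m1: inner = H(6f 36 36 81) = 5c; tag = H(05 5c 5c 5c) = 19
m2: inner = H(6f 36 36 69) = 44; tag = H(05 5c 5c 44) = 01 ← matches
m3: inner = H(6f 36 36 64) = 3f; tag = H(05 5c 5c 3f) = fc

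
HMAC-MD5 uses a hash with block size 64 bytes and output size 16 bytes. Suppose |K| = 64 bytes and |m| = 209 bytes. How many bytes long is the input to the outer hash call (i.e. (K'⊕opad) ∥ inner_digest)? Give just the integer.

Key is 64 ≤ 64 bytes, zero-padded: |K'| = 64.
Outer input = (K'⊕opad) ∥ H(inner) → 64 + 16 = 80 bytes.

80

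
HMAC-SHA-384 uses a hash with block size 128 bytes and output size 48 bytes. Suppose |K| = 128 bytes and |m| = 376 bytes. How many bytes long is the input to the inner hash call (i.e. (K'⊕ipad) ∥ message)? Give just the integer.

504

Key is 128 ≤ 128 bytes, zero-padded: |K'| = 128.
Inner input = (K'⊕ipad) ∥ m → 128 + 376 = 504 bytes.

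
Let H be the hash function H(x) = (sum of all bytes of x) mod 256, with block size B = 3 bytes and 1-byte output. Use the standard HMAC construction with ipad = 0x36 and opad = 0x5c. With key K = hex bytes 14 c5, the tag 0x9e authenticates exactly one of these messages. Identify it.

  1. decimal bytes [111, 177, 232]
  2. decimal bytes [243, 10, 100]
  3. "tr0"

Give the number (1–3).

Key hex bytes 14 c5 is 2 bytes ≤ B = 3; zero-pad to 3 bytes: K' = 14 c5 00.
K' ⊕ ipad = 22 f3 36; K' ⊕ opad = 48 99 5c.
m1: inner = H(22 f3 36 6f b1 e8) = 53; tag = H(48 99 5c 53) = 90
m2: inner = H(22 f3 36 f3 0a 64) = ac; tag = H(48 99 5c ac) = e9
m3: inner = H(22 f3 36 74 72 30) = 61; tag = H(48 99 5c 61) = 9e ← matches

3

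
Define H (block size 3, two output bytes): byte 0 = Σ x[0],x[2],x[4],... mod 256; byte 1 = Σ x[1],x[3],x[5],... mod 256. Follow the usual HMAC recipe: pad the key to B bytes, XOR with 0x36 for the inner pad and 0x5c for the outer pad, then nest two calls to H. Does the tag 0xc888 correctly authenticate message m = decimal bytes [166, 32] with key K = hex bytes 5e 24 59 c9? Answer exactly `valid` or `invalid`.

Key hex bytes 5e 24 59 c9 is 4 bytes > B = 3, so hash it first: H(key) = b7 ed, then zero-pad to 3 bytes: K' = b7 ed 00.
K' ⊕ ipad = 81 db 36; K' ⊕ opad = eb b1 5c.
Inner hash: even-index sum = 215 mod 256 = 215; odd-index sum = 385 mod 256 = 129 → d7 81.
Outer hash (recomputed tag): even-index sum = 456 mod 256 = 200; odd-index sum = 392 mod 256 = 136 → c8 88.
Recomputed tag = c888; claimed = c888 → match.

valid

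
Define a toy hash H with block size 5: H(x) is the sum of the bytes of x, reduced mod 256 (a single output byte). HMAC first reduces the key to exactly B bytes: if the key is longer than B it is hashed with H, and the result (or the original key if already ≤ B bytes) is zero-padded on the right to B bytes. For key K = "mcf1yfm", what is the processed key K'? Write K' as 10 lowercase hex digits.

|K| = 7 > B = 5, so first hash the key.
H(K): sum = 109+99+102+49+121+102+109 = 691; mod 256 = 179 → b3.
Zero-pad H(K) = b3 to 5 bytes: K' = b3 00 00 00 00.

b300000000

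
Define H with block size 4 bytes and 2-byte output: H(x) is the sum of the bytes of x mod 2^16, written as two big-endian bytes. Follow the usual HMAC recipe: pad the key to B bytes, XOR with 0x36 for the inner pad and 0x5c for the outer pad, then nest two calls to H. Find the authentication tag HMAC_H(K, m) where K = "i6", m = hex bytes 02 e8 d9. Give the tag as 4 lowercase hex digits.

01e7

Key "i6" = 69 36 is 2 bytes ≤ B = 4; zero-pad to 4 bytes: K' = 69 36 00 00.
K' ⊕ ipad = 5f 00 36 36.  K' ⊕ opad = 35 6a 5c 5c.
Inner input = (K'⊕ipad) ∥ m = 5f 00 36 36 ∥ 02 e8 d9.
Inner hash: sum = 95+0+54+54+2+232+217 = 654 → 02 8e.
Outer input = (K'⊕opad) ∥ inner = 35 6a 5c 5c ∥ 02 8e.
Outer hash (tag): sum = 53+106+92+92+2+142 = 487 → 01 e7.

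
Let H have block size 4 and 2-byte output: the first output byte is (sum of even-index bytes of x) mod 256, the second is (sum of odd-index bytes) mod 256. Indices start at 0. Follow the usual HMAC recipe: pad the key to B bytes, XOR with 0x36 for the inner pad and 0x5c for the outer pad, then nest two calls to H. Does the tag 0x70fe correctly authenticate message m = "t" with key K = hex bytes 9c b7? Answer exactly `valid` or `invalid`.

Key hex bytes 9c b7 is 2 bytes ≤ B = 4; zero-pad to 4 bytes: K' = 9c b7 00 00.
K' ⊕ ipad = aa 81 36 36; K' ⊕ opad = c0 eb 5c 5c.
Inner hash: even-index sum = 340 mod 256 = 84; odd-index sum = 183 mod 256 = 183 → 54 b7.
Outer hash (recomputed tag): even-index sum = 368 mod 256 = 112; odd-index sum = 510 mod 256 = 254 → 70 fe.
Recomputed tag = 70fe; claimed = 70fe → match.

valid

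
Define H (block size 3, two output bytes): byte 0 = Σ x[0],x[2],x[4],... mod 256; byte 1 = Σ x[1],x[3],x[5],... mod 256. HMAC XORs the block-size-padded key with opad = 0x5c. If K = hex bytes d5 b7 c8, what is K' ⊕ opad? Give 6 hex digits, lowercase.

Key hex bytes d5 b7 c8 is exactly B = 3 bytes: K' = d5 b7 c8.
XOR each byte with 0x5c: d5⊕5c=89, b7⊕5c=eb, c8⊕5c=94.

89eb94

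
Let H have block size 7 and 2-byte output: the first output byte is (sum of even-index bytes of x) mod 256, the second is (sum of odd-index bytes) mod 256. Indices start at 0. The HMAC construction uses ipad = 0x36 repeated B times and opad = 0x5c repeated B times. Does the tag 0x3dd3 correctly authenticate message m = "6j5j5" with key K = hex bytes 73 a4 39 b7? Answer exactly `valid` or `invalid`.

Key hex bytes 73 a4 39 b7 is 4 bytes ≤ B = 7; zero-pad to 7 bytes: K' = 73 a4 39 b7 00 00 00.
K' ⊕ ipad = 45 92 0f 81 36 36 36; K' ⊕ opad = 2f f8 65 eb 5c 5c 5c.
Inner hash: even-index sum = 404 mod 256 = 148; odd-index sum = 489 mod 256 = 233 → 94 e9.
Outer hash (recomputed tag): even-index sum = 565 mod 256 = 53; odd-index sum = 723 mod 256 = 211 → 35 d3.
Recomputed tag = 35d3; claimed = 3dd3 → mismatch.

invalid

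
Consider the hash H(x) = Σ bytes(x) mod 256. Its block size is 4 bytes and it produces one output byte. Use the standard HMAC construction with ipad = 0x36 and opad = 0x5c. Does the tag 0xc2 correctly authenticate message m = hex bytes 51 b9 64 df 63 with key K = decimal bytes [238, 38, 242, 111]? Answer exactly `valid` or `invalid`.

Key decimal bytes [238, 38, 242, 111] = ee 26 f2 6f is exactly B = 4 bytes: K' = ee 26 f2 6f.
K' ⊕ ipad = d8 10 c4 59; K' ⊕ opad = b2 7a ae 33.
Inner hash: sum = 216+16+196+89+81+185+100+223+99 = 1205; mod 256 = 181 → b5.
Outer hash (recomputed tag): sum = 178+122+174+51+181 = 706; mod 256 = 194 → c2.
Recomputed tag = c2; claimed = c2 → match.

valid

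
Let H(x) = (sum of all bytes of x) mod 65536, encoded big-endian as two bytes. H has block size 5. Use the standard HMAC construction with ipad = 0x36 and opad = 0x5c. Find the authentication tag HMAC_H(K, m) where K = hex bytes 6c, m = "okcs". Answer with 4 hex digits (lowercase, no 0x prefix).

Key hex bytes 6c is 1 byte ≤ B = 5; zero-pad to 5 bytes: K' = 6c 00 00 00 00.
K' ⊕ ipad = 5a 36 36 36 36.  K' ⊕ opad = 30 5c 5c 5c 5c.
Inner input = (K'⊕ipad) ∥ m = 5a 36 36 36 36 ∥ 6f 6b 63 73.
Inner hash: sum = 90+54+54+54+54+111+107+99+115 = 738 → 02 e2.
Outer input = (K'⊕opad) ∥ inner = 30 5c 5c 5c 5c ∥ 02 e2.
Outer hash (tag): sum = 48+92+92+92+92+2+226 = 644 → 02 84.

0284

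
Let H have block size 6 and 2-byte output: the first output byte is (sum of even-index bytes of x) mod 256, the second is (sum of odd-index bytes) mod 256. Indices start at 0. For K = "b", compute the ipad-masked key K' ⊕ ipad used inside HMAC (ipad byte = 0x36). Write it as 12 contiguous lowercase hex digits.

543636363636

Key "b" = 62 is 1 byte ≤ B = 6; zero-pad to 6 bytes: K' = 62 00 00 00 00 00.
XOR each byte with 0x36: 62⊕36=54, 00⊕36=36, 00⊕36=36, 00⊕36=36, 00⊕36=36, 00⊕36=36.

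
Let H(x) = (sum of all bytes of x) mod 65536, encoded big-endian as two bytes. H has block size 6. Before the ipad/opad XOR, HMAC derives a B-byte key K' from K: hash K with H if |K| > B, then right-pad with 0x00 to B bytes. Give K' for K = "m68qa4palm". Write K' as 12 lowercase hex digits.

|K| = 10 > B = 6, so first hash the key.
H(K): sum = 109+54+56+113+97+52+112+97+108+109 = 907 → 03 8b.
Zero-pad H(K) = 03 8b to 6 bytes: K' = 03 8b 00 00 00 00.

038b00000000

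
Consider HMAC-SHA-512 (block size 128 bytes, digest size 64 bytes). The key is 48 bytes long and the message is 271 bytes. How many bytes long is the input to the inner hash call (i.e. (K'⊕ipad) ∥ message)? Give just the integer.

Key is 48 ≤ 128 bytes, zero-padded: |K'| = 128.
Inner input = (K'⊕ipad) ∥ m → 128 + 271 = 399 bytes.

399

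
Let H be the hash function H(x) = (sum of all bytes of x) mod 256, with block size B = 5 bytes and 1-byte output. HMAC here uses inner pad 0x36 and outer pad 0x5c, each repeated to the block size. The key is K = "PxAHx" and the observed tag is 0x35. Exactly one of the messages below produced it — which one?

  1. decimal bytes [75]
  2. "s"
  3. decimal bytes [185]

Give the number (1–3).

3

Key "PxAHx" = 50 78 41 48 78 is exactly B = 5 bytes: K' = 50 78 41 48 78.
K' ⊕ ipad = 66 4e 77 7e 4e; K' ⊕ opad = 0c 24 1d 14 24.
m1: inner = H(66 4e 77 7e 4e 4b) = 42; tag = H(0c 24 1d 14 24 42) = c7
m2: inner = H(66 4e 77 7e 4e 73) = 6a; tag = H(0c 24 1d 14 24 6a) = ef
m3: inner = H(66 4e 77 7e 4e b9) = b0; tag = H(0c 24 1d 14 24 b0) = 35 ← matches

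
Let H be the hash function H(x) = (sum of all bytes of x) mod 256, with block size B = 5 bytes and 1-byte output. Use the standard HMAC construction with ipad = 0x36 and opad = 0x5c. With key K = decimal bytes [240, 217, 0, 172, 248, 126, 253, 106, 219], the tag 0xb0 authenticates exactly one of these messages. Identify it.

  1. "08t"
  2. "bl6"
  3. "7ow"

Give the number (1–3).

Key decimal bytes [240, 217, 0, 172, 248, 126, 253, 106, 219] = f0 d9 00 ac f8 7e fd 6a db is 9 bytes > B = 5, so hash it first: H(key) = 2d, then zero-pad to 5 bytes: K' = 2d 00 00 00 00.
K' ⊕ ipad = 1b 36 36 36 36; K' ⊕ opad = 71 5c 5c 5c 5c.
m1: inner = H(1b 36 36 36 36 30 38 74) = cf; tag = H(71 5c 5c 5c 5c cf) = b0 ← matches
m2: inner = H(1b 36 36 36 36 62 6c 36) = f7; tag = H(71 5c 5c 5c 5c f7) = d8
m3: inner = H(1b 36 36 36 36 37 6f 77) = 10; tag = H(71 5c 5c 5c 5c 10) = f1

1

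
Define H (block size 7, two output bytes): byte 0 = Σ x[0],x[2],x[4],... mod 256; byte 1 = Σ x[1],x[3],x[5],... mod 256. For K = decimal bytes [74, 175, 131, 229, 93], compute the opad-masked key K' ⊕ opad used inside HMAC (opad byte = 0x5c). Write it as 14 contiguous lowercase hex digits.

Key decimal bytes [74, 175, 131, 229, 93] = 4a af 83 e5 5d is 5 bytes ≤ B = 7; zero-pad to 7 bytes: K' = 4a af 83 e5 5d 00 00.
XOR each byte with 0x5c: 4a⊕5c=16, af⊕5c=f3, 83⊕5c=df, e5⊕5c=b9, 5d⊕5c=01, 00⊕5c=5c, 00⊕5c=5c.

16f3dfb9015c5c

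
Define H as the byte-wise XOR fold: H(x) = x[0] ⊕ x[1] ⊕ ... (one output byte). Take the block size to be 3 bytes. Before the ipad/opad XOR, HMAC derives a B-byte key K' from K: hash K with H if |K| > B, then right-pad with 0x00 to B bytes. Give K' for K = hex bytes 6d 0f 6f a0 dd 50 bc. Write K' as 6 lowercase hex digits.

|K| = 7 > B = 3, so first hash the key.
H(K): XOR 6d⊕0f⊕6f⊕a0⊕dd⊕50⊕bc = 9c.
Zero-pad H(K) = 9c to 3 bytes: K' = 9c 00 00.

9c0000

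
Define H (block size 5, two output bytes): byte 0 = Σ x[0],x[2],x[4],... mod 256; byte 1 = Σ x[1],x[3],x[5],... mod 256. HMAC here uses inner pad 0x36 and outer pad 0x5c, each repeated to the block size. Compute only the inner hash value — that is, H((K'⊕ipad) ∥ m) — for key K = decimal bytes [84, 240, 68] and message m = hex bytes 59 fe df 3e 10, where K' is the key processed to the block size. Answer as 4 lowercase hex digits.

Key decimal bytes [84, 240, 68] = 54 f0 44 is 3 bytes ≤ B = 5; zero-pad to 5 bytes: K' = 54 f0 44 00 00.
K' ⊕ ipad = 62 c6 72 36 36.
Inner input = 62 c6 72 36 36 ∥ 59 fe df 3e 10.
Inner hash: even-index sum = 582 mod 256 = 70; odd-index sum = 580 mod 256 = 68 → 46 44.

4644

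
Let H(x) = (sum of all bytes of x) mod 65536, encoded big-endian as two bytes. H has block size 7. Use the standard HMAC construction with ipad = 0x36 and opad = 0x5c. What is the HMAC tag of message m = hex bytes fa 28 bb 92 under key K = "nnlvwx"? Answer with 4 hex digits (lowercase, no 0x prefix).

Key "nnlvwx" = 6e 6e 6c 76 77 78 is 6 bytes ≤ B = 7; zero-pad to 7 bytes: K' = 6e 6e 6c 76 77 78 00.
K' ⊕ ipad = 58 58 5a 40 41 4e 36.  K' ⊕ opad = 32 32 30 2a 2b 24 5c.
Inner input = (K'⊕ipad) ∥ m = 58 58 5a 40 41 4e 36 ∥ fa 28 bb 92.
Inner hash: sum = 88+88+90+64+65+78+54+250+40+187+146 = 1150 → 04 7e.
Outer input = (K'⊕opad) ∥ inner = 32 32 30 2a 2b 24 5c ∥ 04 7e.
Outer hash (tag): sum = 50+50+48+42+43+36+92+4+126 = 491 → 01 eb.

01eb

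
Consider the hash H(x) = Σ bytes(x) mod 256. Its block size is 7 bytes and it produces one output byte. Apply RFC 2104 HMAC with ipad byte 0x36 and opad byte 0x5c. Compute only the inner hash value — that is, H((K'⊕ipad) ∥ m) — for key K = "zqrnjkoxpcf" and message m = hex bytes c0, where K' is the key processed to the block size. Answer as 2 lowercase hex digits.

fa

Key "zqrnjkoxpcf" = 7a 71 72 6e 6a 6b 6f 78 70 63 66 is 11 bytes > B = 7, so hash it first: H(key) = c0, then zero-pad to 7 bytes: K' = c0 00 00 00 00 00 00.
K' ⊕ ipad = f6 36 36 36 36 36 36.
Inner input = f6 36 36 36 36 36 36 ∥ c0.
Inner hash: sum = 246+54+54+54+54+54+54+192 = 762; mod 256 = 250 → fa.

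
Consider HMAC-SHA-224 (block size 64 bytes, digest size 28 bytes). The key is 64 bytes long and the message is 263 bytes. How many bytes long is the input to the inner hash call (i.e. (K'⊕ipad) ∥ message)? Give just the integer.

Key is 64 ≤ 64 bytes, zero-padded: |K'| = 64.
Inner input = (K'⊕ipad) ∥ m → 64 + 263 = 327 bytes.

327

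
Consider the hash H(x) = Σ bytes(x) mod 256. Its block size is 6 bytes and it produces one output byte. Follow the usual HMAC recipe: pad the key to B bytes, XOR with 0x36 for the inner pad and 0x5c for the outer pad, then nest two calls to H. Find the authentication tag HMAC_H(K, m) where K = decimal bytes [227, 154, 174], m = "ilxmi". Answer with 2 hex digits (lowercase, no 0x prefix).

69

Key decimal bytes [227, 154, 174] = e3 9a ae is 3 bytes ≤ B = 6; zero-pad to 6 bytes: K' = e3 9a ae 00 00 00.
K' ⊕ ipad = d5 ac 98 36 36 36.  K' ⊕ opad = bf c6 f2 5c 5c 5c.
Inner input = (K'⊕ipad) ∥ m = d5 ac 98 36 36 36 ∥ 69 6c 78 6d 69.
Inner hash: sum = 213+172+152+54+54+54+105+108+120+109+105 = 1246; mod 256 = 222 → de.
Outer input = (K'⊕opad) ∥ inner = bf c6 f2 5c 5c 5c ∥ de.
Outer hash (tag): sum = 191+198+242+92+92+92+222 = 1129; mod 256 = 105 → 69.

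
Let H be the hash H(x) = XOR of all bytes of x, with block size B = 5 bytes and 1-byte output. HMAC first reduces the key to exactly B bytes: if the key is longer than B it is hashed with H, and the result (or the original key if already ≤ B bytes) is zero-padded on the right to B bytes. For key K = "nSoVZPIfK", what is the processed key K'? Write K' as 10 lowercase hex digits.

|K| = 9 > B = 5, so first hash the key.
H(K): XOR 6e⊕53⊕6f⊕56⊕5a⊕50⊕49⊕66⊕4b = 6a.
Zero-pad H(K) = 6a to 5 bytes: K' = 6a 00 00 00 00.

6a00000000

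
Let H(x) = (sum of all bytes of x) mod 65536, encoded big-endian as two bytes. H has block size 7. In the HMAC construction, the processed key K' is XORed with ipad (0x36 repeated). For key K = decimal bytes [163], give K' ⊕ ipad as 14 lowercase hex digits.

95363636363636

Key decimal bytes [163] = a3 is 1 byte ≤ B = 7; zero-pad to 7 bytes: K' = a3 00 00 00 00 00 00.
XOR each byte with 0x36: a3⊕36=95, 00⊕36=36, 00⊕36=36, 00⊕36=36, 00⊕36=36, 00⊕36=36, 00⊕36=36.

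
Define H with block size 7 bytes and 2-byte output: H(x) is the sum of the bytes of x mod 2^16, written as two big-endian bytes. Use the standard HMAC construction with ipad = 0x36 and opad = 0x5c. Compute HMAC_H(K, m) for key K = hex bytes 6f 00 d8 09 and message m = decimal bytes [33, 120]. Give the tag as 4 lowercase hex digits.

Key hex bytes 6f 00 d8 09 is 4 bytes ≤ B = 7; zero-pad to 7 bytes: K' = 6f 00 d8 09 00 00 00.
K' ⊕ ipad = 59 36 ee 3f 36 36 36.  K' ⊕ opad = 33 5c 84 55 5c 5c 5c.
Inner input = (K'⊕ipad) ∥ m = 59 36 ee 3f 36 36 36 ∥ 21 78.
Inner hash: sum = 89+54+238+63+54+54+54+33+120 = 759 → 02 f7.
Outer input = (K'⊕opad) ∥ inner = 33 5c 84 55 5c 5c 5c ∥ 02 f7.
Outer hash (tag): sum = 51+92+132+85+92+92+92+2+247 = 885 → 03 75.

0375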